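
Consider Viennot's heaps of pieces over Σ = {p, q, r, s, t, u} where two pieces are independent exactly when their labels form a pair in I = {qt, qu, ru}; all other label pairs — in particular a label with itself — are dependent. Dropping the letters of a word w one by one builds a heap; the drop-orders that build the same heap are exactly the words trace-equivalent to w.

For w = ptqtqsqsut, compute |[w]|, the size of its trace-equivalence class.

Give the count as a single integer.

6

0(p) covers ∅
1(t) covers 0:p
2(q) covers 0:p
3(t) covers 1:t
4(q) covers 2:q
5(s) covers 3:t, 4:q
6(q) covers 5:s
7(s) covers 6:q
8(u) covers 7:s
9(t) covers 8:u
floor of heap: 0:p
completions by unplaced set U, small U first (add the entries for U minus each lowest piece of U):
  |U|=1: {9}:1
  |U|=2: {8,9}:1
  |U|=3: {7,8,9}:1
  |U|=4: {6,7,8,9}:1
  |U|=5: {5,6,7,8,9}:1
  |U|=6: {3,5,6,7,8,9}:1  {4,5,6,7,8,9}:1
  |U|=7: {1,3,5,6,7,8,9}:1  {2,4,5,6,7,8,9}:1  {3,4,5,6,7,8,9}:2
  |U|=8: {1,3,4,5,6,7,8,9}:3  {2,3,4,5,6,7,8,9}:3
  start at 0(p): 6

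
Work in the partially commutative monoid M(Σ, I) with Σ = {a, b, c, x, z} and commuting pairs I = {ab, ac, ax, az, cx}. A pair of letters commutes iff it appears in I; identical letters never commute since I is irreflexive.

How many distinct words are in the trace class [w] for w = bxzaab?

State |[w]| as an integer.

0(b) covers ∅
1(x) covers 0:b
2(z) covers 1:x
3(a) covers ∅
4(a) covers 3:a
5(b) covers 2:z
floor of heap: 0:b, 3:a
completions by unplaced set U, small U first (add the entries for U minus each lowest piece of U):
  |U|=1: {4}:1  {5}:1
  |U|=2: {2,5}:1  {3,4}:1  {4,5}:2
  |U|=3: {1,2,5}:1  {2,4,5}:3  {3,4,5}:3
  |U|=4: {0,1,2,5}:1  {1,2,4,5}:4  {2,3,4,5}:6
  start at 0(b): 10
  start at 3(a): 5
sum over floor = 15

15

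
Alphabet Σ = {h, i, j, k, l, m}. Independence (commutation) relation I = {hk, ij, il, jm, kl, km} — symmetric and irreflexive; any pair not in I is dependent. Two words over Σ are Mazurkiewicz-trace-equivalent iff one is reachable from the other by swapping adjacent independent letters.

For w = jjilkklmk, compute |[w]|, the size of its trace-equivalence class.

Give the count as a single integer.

74

piece 0:j — minimal
piece 1:j rests on {0:j}
piece 2:i — minimal
piece 3:l rests on {1:j}
piece 4:k rests on {1:j, 2:i}
piece 5:k rests on {4:k}
piece 6:l rests on {3:l}
piece 7:m rests on {2:i, 6:l}
piece 8:k rests on {5:k}
minimal pieces: {0:j, 2:i}
ways to finish when only these pieces remain (= sum over removing one remaining piece with nothing left below it):
  1 left: {7}→1  {8}→1
  2 left: {5,8}→1  {6,7}→1  {7,8}→2
  3 left: {3,6,7}→1  {4,5,8}→1  {5,7,8}→3  {6,7,8}→3
  4 left: {3,6,7,8}→4  {4,5,7,8}→4  {5,6,7,8}→6
  5 left: {2,4,5,7,8}→4  {3,5,6,7,8}→10  {4,5,6,7,8}→10
  6 left: {2,4,5,6,7,8}→14  {3,4,5,6,7,8}→20
  7 left: {1,3,4,5,6,7,8}→20  {2,3,4,5,6,7,8}→34
  placing 0:j first → 54 extensions
  placing 2:i first → 20 extensions
total linear extensions = 74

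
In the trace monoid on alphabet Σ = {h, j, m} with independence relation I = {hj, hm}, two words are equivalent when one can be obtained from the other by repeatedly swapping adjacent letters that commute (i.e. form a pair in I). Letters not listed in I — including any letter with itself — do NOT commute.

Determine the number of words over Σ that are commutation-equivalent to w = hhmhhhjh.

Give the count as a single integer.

28

#0=h has no predecessor
#1=h depends on [0:h]
#2=m has no predecessor
#3=h depends on [1:h]
#4=h depends on [3:h]
#5=h depends on [4:h]
#6=j depends on [2:m]
#7=h depends on [5:h]
sources: [0:h, 2:m]
N(rest) = Σ N(rest − s) over sources s of rest; N(one piece) = 1:
  size 1 → [6]=1  [7]=1
  size 2 → [2,6]=1  [5,7]=1  [6,7]=2
  size 3 → [2,6,7]=3  [4,5,7]=1  [5,6,7]=3
  size 4 → [2,5,6,7]=6  [3,4,5,7]=1  [4,5,6,7]=4
  size 5 → [1,3,4,5,7]=1  [2,4,5,6,7]=10  [3,4,5,6,7]=5
  size 6 → [0,1,3,4,5,7]=1  [1,3,4,5,6,7]=6  [2,3,4,5,6,7]=15
  first=0(h) contributes 21
  first=2(m) contributes 7
|[w]| = 28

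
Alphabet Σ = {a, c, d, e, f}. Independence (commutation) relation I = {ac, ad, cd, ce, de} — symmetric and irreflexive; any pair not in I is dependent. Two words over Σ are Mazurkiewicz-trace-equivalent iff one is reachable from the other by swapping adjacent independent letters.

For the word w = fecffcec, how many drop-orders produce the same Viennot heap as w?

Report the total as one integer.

#0=f has no predecessor
#1=e depends on [0:f]
#2=c depends on [0:f]
#3=f depends on [1:e, 2:c]
#4=f depends on [3:f]
#5=c depends on [4:f]
#6=e depends on [4:f]
#7=c depends on [5:c]
sources: [0:f]
N(rest) = Σ N(rest − s) over sources s of rest; N(one piece) = 1:
  size 1 → [6]=1  [7]=1
  size 2 → [5,7]=1  [6,7]=2
  size 3 → [5,6,7]=3
  size 4 → [4,5,6,7]=3
  size 5 → [3,4,5,6,7]=3
  size 6 → [1,3,4,5,6,7]=3  [2,3,4,5,6,7]=3
  first=0(f) contributes 6

6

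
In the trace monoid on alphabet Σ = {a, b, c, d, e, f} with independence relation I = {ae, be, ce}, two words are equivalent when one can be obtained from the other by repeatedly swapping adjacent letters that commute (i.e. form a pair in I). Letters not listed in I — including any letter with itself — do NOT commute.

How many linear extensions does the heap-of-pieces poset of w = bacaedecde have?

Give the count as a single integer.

piece 0:b — minimal
piece 1:a rests on {0:b}
piece 2:c rests on {1:a}
piece 3:a rests on {2:c}
piece 4:e — minimal
piece 5:d rests on {3:a, 4:e}
piece 6:e rests on {5:d}
piece 7:c rests on {5:d}
piece 8:d rests on {6:e, 7:c}
piece 9:e rests on {8:d}
minimal pieces: {0:b, 4:e}
ways to finish when only these pieces remain (= sum over removing one remaining piece with nothing left below it):
  1 left: {9}→1
  2 left: {8,9}→1
  3 left: {6,8,9}→1  {7,8,9}→1
  4 left: {6,7,8,9}→2
  5 left: {5,6,7,8,9}→2
  6 left: {3,5,6,7,8,9}→2  {4,5,6,7,8,9}→2
  7 left: {2,3,5,6,7,8,9}→2  {3,4,5,6,7,8,9}→4
  8 left: {1,2,3,5,6,7,8,9}→2  {2,3,4,5,6,7,8,9}→6
  placing 0:b first → 8 extensions
  placing 4:e first → 2 extensions
total linear extensions = 10

10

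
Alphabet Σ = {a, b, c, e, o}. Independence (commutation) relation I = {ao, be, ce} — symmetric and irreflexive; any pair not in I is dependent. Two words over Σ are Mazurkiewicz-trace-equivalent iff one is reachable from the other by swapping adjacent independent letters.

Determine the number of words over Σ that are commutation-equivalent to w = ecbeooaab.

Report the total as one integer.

36

0(e) covers ∅
1(c) covers ∅
2(b) covers 1:c
3(e) covers 0:e
4(o) covers 2:b, 3:e
5(o) covers 4:o
6(a) covers 2:b, 3:e
7(a) covers 6:a
8(b) covers 5:o, 7:a
floor of heap: 0:e, 1:c
completions by unplaced set U, small U first (add the entries for U minus each lowest piece of U):
  |U|=1: {8}:1
  |U|=2: {5,8}:1  {7,8}:1
  |U|=3: {4,5,8}:1  {5,7,8}:2  {6,7,8}:1
  |U|=4: {4,5,7,8}:3  {5,6,7,8}:3
  |U|=5: {4,5,6,7,8}:6
  |U|=6: {2,4,5,6,7,8}:6  {3,4,5,6,7,8}:6
  |U|=7: {0,3,4,5,6,7,8}:6  {1,2,4,5,6,7,8}:6  {2,3,4,5,6,7,8}:12
  start at 0(e): 18
  start at 1(c): 18
sum over floor = 36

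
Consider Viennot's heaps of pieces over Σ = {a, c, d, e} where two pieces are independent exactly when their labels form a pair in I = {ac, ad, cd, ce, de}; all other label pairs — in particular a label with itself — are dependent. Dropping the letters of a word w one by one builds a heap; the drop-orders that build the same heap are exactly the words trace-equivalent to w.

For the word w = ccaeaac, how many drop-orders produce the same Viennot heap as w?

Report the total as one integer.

35

#0=c has no predecessor
#1=c depends on [0:c]
#2=a has no predecessor
#3=e depends on [2:a]
#4=a depends on [3:e]
#5=a depends on [4:a]
#6=c depends on [1:c]
sources: [0:c, 2:a]
N(rest) = Σ N(rest − s) over sources s of rest; N(one piece) = 1:
  size 1 → [5]=1  [6]=1
  size 2 → [1,6]=1  [4,5]=1  [5,6]=2
  size 3 → [0,1,6]=1  [1,5,6]=3  [3,4,5]=1  [4,5,6]=3
  size 4 → [0,1,5,6]=4  [1,4,5,6]=6  [2,3,4,5]=1  [3,4,5,6]=4
  size 5 → [0,1,4,5,6]=10  [1,3,4,5,6]=10  [2,3,4,5,6]=5
  first=0(c) contributes 15
  first=2(a) contributes 20
|[w]| = 35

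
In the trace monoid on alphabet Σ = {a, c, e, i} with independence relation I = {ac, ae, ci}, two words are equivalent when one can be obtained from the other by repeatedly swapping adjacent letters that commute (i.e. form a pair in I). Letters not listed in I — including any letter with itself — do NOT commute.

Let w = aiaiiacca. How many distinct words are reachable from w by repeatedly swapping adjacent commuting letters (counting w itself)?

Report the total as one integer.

0(a) covers ∅
1(i) covers 0:a
2(a) covers 1:i
3(i) covers 2:a
4(i) covers 3:i
5(a) covers 4:i
6(c) covers ∅
7(c) covers 6:c
8(a) covers 5:a
floor of heap: 0:a, 6:c
completions by unplaced set U, small U first (add the entries for U minus each lowest piece of U):
  |U|=1: {7}:1  {8}:1
  |U|=2: {5,8}:1  {6,7}:1  {7,8}:2
  |U|=3: {4,5,8}:1  {5,7,8}:3  {6,7,8}:3
  |U|=4: {3,4,5,8}:1  {4,5,7,8}:4  {5,6,7,8}:6
  |U|=5: {2,3,4,5,8}:1  {3,4,5,7,8}:5  {4,5,6,7,8}:10
  |U|=6: {1,2,3,4,5,8}:1  {2,3,4,5,7,8}:6  {3,4,5,6,7,8}:15
  |U|=7: {0,1,2,3,4,5,8}:1  {1,2,3,4,5,7,8}:7  {2,3,4,5,6,7,8}:21
  start at 0(a): 28
  start at 6(c): 8
sum over floor = 36

36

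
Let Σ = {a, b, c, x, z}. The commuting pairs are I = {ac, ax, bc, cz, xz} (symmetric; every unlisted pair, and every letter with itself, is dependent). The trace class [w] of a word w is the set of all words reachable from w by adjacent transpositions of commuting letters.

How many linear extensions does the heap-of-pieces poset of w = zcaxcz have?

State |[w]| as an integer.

20

0(z) covers ∅
1(c) covers ∅
2(a) covers 0:z
3(x) covers 1:c
4(c) covers 3:x
5(z) covers 2:a
floor of heap: 0:z, 1:c
completions by unplaced set U, small U first (add the entries for U minus each lowest piece of U):
  |U|=1: {4}:1  {5}:1
  |U|=2: {2,5}:1  {3,4}:1  {4,5}:2
  |U|=3: {0,2,5}:1  {1,3,4}:1  {2,4,5}:3  {3,4,5}:3
  |U|=4: {0,2,4,5}:4  {1,3,4,5}:4  {2,3,4,5}:6
  start at 0(z): 10
  start at 1(c): 10
sum over floor = 20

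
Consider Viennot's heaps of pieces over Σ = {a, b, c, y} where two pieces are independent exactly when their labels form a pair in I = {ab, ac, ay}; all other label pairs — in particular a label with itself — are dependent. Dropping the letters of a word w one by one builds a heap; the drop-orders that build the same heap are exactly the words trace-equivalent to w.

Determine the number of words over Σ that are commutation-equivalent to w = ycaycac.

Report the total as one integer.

#0=y has no predecessor
#1=c depends on [0:y]
#2=a has no predecessor
#3=y depends on [1:c]
#4=c depends on [3:y]
#5=a depends on [2:a]
#6=c depends on [4:c]
sources: [0:y, 2:a]
N(rest) = Σ N(rest − s) over sources s of rest; N(one piece) = 1:
  size 1 → [5]=1  [6]=1
  size 2 → [2,5]=1  [4,6]=1  [5,6]=2
  size 3 → [2,5,6]=3  [3,4,6]=1  [4,5,6]=3
  size 4 → [1,3,4,6]=1  [2,4,5,6]=6  [3,4,5,6]=4
  size 5 → [0,1,3,4,6]=1  [1,3,4,5,6]=5  [2,3,4,5,6]=10
  first=0(y) contributes 15
  first=2(a) contributes 6
|[w]| = 21

21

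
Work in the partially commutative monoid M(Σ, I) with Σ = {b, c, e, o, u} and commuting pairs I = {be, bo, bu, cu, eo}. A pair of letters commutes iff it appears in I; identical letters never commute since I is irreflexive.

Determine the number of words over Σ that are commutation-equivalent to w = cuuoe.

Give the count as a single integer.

piece 0:c — minimal
piece 1:u — minimal
piece 2:u rests on {1:u}
piece 3:o rests on {0:c, 2:u}
piece 4:e rests on {0:c, 2:u}
minimal pieces: {0:c, 1:u}
ways to finish when only these pieces remain (= sum over removing one remaining piece with nothing left below it):
  1 left: {3}→1  {4}→1
  2 left: {3,4}→2
  3 left: {0,3,4}→2  {2,3,4}→2
  placing 0:c first → 2 extensions
  placing 1:u first → 4 extensions
total linear extensions = 6

6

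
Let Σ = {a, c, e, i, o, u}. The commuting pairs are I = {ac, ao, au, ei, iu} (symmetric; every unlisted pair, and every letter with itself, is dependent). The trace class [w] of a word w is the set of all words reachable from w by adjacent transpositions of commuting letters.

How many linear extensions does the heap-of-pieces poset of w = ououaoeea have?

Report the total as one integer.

piece 0:o — minimal
piece 1:u rests on {0:o}
piece 2:o rests on {1:u}
piece 3:u rests on {2:o}
piece 4:a — minimal
piece 5:o rests on {3:u}
piece 6:e rests on {4:a, 5:o}
piece 7:e rests on {6:e}
piece 8:a rests on {7:e}
minimal pieces: {0:o, 4:a}
ways to finish when only these pieces remain (= sum over removing one remaining piece with nothing left below it):
  1 left: {8}→1
  2 left: {7,8}→1
  3 left: {6,7,8}→1
  4 left: {4,6,7,8}→1  {5,6,7,8}→1
  5 left: {3,5,6,7,8}→1  {4,5,6,7,8}→2
  6 left: {2,3,5,6,7,8}→1  {3,4,5,6,7,8}→3
  7 left: {1,2,3,5,6,7,8}→1  {2,3,4,5,6,7,8}→4
  placing 0:o first → 5 extensions
  placing 4:a first → 1 extensions
total linear extensions = 6

6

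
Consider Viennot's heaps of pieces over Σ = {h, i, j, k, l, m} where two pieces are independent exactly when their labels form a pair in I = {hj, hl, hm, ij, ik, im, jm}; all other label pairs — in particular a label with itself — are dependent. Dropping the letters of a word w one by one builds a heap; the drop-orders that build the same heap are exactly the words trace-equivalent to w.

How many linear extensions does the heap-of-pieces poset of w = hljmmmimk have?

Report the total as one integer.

drop 0:h onto floor
drop 1:l onto floor
drop 2:j onto {1:l}
drop 3:m onto {1:l}
drop 4:m onto {3:m}
drop 5:m onto {4:m}
drop 6:i onto {0:h, 1:l}
drop 7:m onto {5:m}
drop 8:k onto {0:h, 2:j, 7:m}
ground layer = {0:h, 1:l}
drop-orders for the pieces not yet dropped (sum over which currently-grounded one goes next):
  1 to go: {6} 1  {8} 1
  2 to go: {2,8} 1  {6,8} 2  {7,8} 1
  3 to go: {0,6,8} 2  {2,6,8} 3  {2,7,8} 2  {5,7,8} 1  {6,7,8} 3
  4 to go: {0,2,6,8} 5  {0,6,7,8} 5  {2,5,7,8} 3  {2,6,7,8} 8  {4,5,7,8} 1  {5,6,7,8} 4
  5 to go: {0,2,6,7,8} 18  {0,5,6,7,8} 9  {2,4,5,7,8} 4  {2,5,6,7,8} 15  {3,4,5,7,8} 1  {4,5,6,7,8} 5
  6 to go: {0,2,5,6,7,8} 42  {0,4,5,6,7,8} 14  {2,3,4,5,7,8} 5  {2,4,5,6,7,8} 24  {3,4,5,6,7,8} 6
  7 to go: {0,2,4,5,6,7,8} 80  {0,3,4,5,6,7,8} 20  {2,3,4,5,6,7,8} 35
  if 0:h drops first: 35 orders
  if 1:l drops first: 135 orders
heap linearizations: 170

170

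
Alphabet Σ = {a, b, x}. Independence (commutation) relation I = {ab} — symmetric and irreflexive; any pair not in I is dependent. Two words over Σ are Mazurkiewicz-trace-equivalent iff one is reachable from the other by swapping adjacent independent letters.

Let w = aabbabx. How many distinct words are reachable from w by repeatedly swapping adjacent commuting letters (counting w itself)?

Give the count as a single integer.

20

0(a) covers ∅
1(a) covers 0:a
2(b) covers ∅
3(b) covers 2:b
4(a) covers 1:a
5(b) covers 3:b
6(x) covers 4:a, 5:b
floor of heap: 0:a, 2:b
completions by unplaced set U, small U first (add the entries for U minus each lowest piece of U):
  |U|=1: {6}:1
  |U|=2: {4,6}:1  {5,6}:1
  |U|=3: {1,4,6}:1  {3,5,6}:1  {4,5,6}:2
  |U|=4: {0,1,4,6}:1  {1,4,5,6}:3  {2,3,5,6}:1  {3,4,5,6}:3
  |U|=5: {0,1,4,5,6}:4  {1,3,4,5,6}:6  {2,3,4,5,6}:4
  start at 0(a): 10
  start at 2(b): 10
sum over floor = 20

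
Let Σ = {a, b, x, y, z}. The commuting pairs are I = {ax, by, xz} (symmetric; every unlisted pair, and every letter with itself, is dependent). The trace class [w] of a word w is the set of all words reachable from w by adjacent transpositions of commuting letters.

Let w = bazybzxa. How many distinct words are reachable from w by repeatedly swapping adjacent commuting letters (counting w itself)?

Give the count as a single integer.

drop 0:b onto floor
drop 1:a onto {0:b}
drop 2:z onto {1:a}
drop 3:y onto {2:z}
drop 4:b onto {2:z}
drop 5:z onto {3:y, 4:b}
drop 6:x onto {3:y, 4:b}
drop 7:a onto {5:z}
ground layer = {0:b}
drop-orders for the pieces not yet dropped (sum over which currently-grounded one goes next):
  1 to go: {6} 1  {7} 1
  2 to go: {5,7} 1  {6,7} 2
  3 to go: {5,6,7} 3
  4 to go: {3,5,6,7} 3  {4,5,6,7} 3
  5 to go: {3,4,5,6,7} 6
  6 to go: {2,3,4,5,6,7} 6
  if 0:b drops first: 6 orders

6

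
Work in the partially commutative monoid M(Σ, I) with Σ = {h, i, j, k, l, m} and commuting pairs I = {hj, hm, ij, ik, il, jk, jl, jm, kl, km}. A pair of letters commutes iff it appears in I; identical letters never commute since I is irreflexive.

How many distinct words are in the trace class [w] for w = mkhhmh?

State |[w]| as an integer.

#0=m has no predecessor
#1=k has no predecessor
#2=h depends on [1:k]
#3=h depends on [2:h]
#4=m depends on [0:m]
#5=h depends on [3:h]
sources: [0:m, 1:k]
N(rest) = Σ N(rest − s) over sources s of rest; N(one piece) = 1:
  size 1 → [4]=1  [5]=1
  size 2 → [0,4]=1  [3,5]=1  [4,5]=2
  size 3 → [0,4,5]=3  [2,3,5]=1  [3,4,5]=3
  size 4 → [0,3,4,5]=6  [1,2,3,5]=1  [2,3,4,5]=4
  first=0(m) contributes 5
  first=1(k) contributes 10
|[w]| = 15

15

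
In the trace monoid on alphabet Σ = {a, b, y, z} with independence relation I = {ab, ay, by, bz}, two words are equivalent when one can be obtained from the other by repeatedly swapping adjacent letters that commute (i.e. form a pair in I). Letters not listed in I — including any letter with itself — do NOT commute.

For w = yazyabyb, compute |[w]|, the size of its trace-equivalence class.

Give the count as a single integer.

piece 0:y — minimal
piece 1:a — minimal
piece 2:z rests on {0:y, 1:a}
piece 3:y rests on {2:z}
piece 4:a rests on {2:z}
piece 5:b — minimal
piece 6:y rests on {3:y}
piece 7:b rests on {5:b}
minimal pieces: {0:y, 1:a, 5:b}
ways to finish when only these pieces remain (= sum over removing one remaining piece with nothing left below it):
  1 left: {4}→1  {6}→1  {7}→1
  2 left: {3,6}→1  {4,6}→2  {4,7}→2  {5,7}→1  {6,7}→2
  3 left: {3,4,6}→3  {3,6,7}→3  {4,5,7}→3  {4,6,7}→6  {5,6,7}→3
  4 left: {2,3,4,6}→3  {3,4,6,7}→12  {3,5,6,7}→6  {4,5,6,7}→12
  5 left: {0,2,3,4,6}→3  {1,2,3,4,6}→3  {2,3,4,6,7}→15  {3,4,5,6,7}→30
  6 left: {0,1,2,3,4,6}→6  {0,2,3,4,6,7}→18  {1,2,3,4,6,7}→18  {2,3,4,5,6,7}→45
  placing 0:y first → 63 extensions
  placing 1:a first → 63 extensions
  placing 5:b first → 42 extensions
total linear extensions = 168

168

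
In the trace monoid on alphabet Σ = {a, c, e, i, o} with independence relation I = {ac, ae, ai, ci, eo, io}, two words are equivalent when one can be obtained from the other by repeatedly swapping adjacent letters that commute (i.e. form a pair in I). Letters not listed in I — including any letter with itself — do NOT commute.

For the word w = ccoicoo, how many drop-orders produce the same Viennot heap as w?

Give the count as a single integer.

#0=c has no predecessor
#1=c depends on [0:c]
#2=o depends on [1:c]
#3=i has no predecessor
#4=c depends on [2:o]
#5=o depends on [4:c]
#6=o depends on [5:o]
sources: [0:c, 3:i]
N(rest) = Σ N(rest − s) over sources s of rest; N(one piece) = 1:
  size 1 → [3]=1  [6]=1
  size 2 → [3,6]=2  [5,6]=1
  size 3 → [3,5,6]=3  [4,5,6]=1
  size 4 → [2,4,5,6]=1  [3,4,5,6]=4
  size 5 → [1,2,4,5,6]=1  [2,3,4,5,6]=5
  first=0(c) contributes 6
  first=3(i) contributes 1
|[w]| = 7

7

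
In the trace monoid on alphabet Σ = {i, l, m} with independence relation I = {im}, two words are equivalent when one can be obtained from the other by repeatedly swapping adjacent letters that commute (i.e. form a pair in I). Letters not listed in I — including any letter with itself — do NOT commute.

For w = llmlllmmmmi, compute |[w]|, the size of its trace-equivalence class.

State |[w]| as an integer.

piece 0:l — minimal
piece 1:l rests on {0:l}
piece 2:m rests on {1:l}
piece 3:l rests on {2:m}
piece 4:l rests on {3:l}
piece 5:l rests on {4:l}
piece 6:m rests on {5:l}
piece 7:m rests on {6:m}
piece 8:m rests on {7:m}
piece 9:m rests on {8:m}
piece 10:i rests on {5:l}
minimal pieces: {0:l}
ways to finish when only these pieces remain (= sum over removing one remaining piece with nothing left below it):
  1 left: {9}→1  {10}→1
  2 left: {8,9}→1  {9,10}→2
  3 left: {7,8,9}→1  {8,9,10}→3
  4 left: {6,7,8,9}→1  {7,8,9,10}→4
  5 left: {6,7,8,9,10}→5
  6 left: {5,6,7,8,9,10}→5
  7 left: {4,5,6,7,8,9,10}→5
  8 left: {3,4,5,6,7,8,9,10}→5
  9 left: {2,3,4,5,6,7,8,9,10}→5
  placing 0:l first → 5 extensions

5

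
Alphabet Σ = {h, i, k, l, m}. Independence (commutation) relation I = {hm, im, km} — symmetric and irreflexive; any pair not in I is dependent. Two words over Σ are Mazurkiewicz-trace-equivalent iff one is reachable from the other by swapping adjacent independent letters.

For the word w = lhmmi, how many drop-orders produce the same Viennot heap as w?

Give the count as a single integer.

6

piece 0:l — minimal
piece 1:h rests on {0:l}
piece 2:m rests on {0:l}
piece 3:m rests on {2:m}
piece 4:i rests on {1:h}
minimal pieces: {0:l}
ways to finish when only these pieces remain (= sum over removing one remaining piece with nothing left below it):
  1 left: {3}→1  {4}→1
  2 left: {1,4}→1  {2,3}→1  {3,4}→2
  3 left: {1,3,4}→3  {2,3,4}→3
  placing 0:l first → 6 extensions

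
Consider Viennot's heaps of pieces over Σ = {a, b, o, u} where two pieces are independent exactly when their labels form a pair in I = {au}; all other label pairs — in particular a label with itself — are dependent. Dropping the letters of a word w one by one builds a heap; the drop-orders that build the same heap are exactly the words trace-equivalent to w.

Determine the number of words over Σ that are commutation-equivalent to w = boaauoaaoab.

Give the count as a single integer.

3

drop 0:b onto floor
drop 1:o onto {0:b}
drop 2:a onto {1:o}
drop 3:a onto {2:a}
drop 4:u onto {1:o}
drop 5:o onto {3:a, 4:u}
drop 6:a onto {5:o}
drop 7:a onto {6:a}
drop 8:o onto {7:a}
drop 9:a onto {8:o}
drop 10:b onto {9:a}
ground layer = {0:b}
drop-orders for the pieces not yet dropped (sum over which currently-grounded one goes next):
  1 to go: {10} 1
  2 to go: {9,10} 1
  3 to go: {8,9,10} 1
  4 to go: {7,8,9,10} 1
  5 to go: {6,7,8,9,10} 1
  6 to go: {5,6,7,8,9,10} 1
  7 to go: {3,5,6,7,8,9,10} 1  {4,5,6,7,8,9,10} 1
  8 to go: {2,3,5,6,7,8,9,10} 1  {3,4,5,6,7,8,9,10} 2
  9 to go: {2,3,4,5,6,7,8,9,10} 3
  if 0:b drops first: 3 orders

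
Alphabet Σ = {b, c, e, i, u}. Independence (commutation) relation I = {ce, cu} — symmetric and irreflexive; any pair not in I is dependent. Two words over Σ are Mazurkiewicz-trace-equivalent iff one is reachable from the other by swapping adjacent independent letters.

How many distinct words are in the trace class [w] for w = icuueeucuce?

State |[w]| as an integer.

0(i) covers ∅
1(c) covers 0:i
2(u) covers 0:i
3(u) covers 2:u
4(e) covers 3:u
5(e) covers 4:e
6(u) covers 5:e
7(c) covers 1:c
8(u) covers 6:u
9(c) covers 7:c
10(e) covers 8:u
floor of heap: 0:i
completions by unplaced set U, small U first (add the entries for U minus each lowest piece of U):
  |U|=1: {9}:1  {10}:1
  |U|=2: {7,9}:1  {8,10}:1  {9,10}:2
  |U|=3: {1,7,9}:1  {6,8,10}:1  {7,9,10}:3  {8,9,10}:3
  |U|=4: {1,7,9,10}:4  {5,6,8,10}:1  {6,8,9,10}:4  {7,8,9,10}:6
  |U|=5: {1,7,8,9,10}:10  {4,5,6,8,10}:1  {5,6,8,9,10}:5  {6,7,8,9,10}:10
  |U|=6: {1,6,7,8,9,10}:20  {3,4,5,6,8,10}:1  {4,5,6,8,9,10}:6  {5,6,7,8,9,10}:15
  |U|=7: {1,5,6,7,8,9,10}:35  {2,3,4,5,6,8,10}:1  {3,4,5,6,8,9,10}:7  {4,5,6,7,8,9,10}:21
  |U|=8: {1,4,5,6,7,8,9,10}:56  {2,3,4,5,6,8,9,10}:8  {3,4,5,6,7,8,9,10}:28
  |U|=9: {1,3,4,5,6,7,8,9,10}:84  {2,3,4,5,6,7,8,9,10}:36
  start at 0(i): 120

120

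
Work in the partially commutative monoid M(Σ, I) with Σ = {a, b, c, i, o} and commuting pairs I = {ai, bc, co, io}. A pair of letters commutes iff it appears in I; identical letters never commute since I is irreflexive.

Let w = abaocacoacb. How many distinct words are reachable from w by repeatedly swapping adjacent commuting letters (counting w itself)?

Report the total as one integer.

8

drop 0:a onto floor
drop 1:b onto {0:a}
drop 2:a onto {1:b}
drop 3:o onto {2:a}
drop 4:c onto {2:a}
drop 5:a onto {3:o, 4:c}
drop 6:c onto {5:a}
drop 7:o onto {5:a}
drop 8:a onto {6:c, 7:o}
drop 9:c onto {8:a}
drop 10:b onto {8:a}
ground layer = {0:a}
drop-orders for the pieces not yet dropped (sum over which currently-grounded one goes next):
  1 to go: {9} 1  {10} 1
  2 to go: {9,10} 2
  3 to go: {8,9,10} 2
  4 to go: {6,8,9,10} 2  {7,8,9,10} 2
  5 to go: {6,7,8,9,10} 4
  6 to go: {5,6,7,8,9,10} 4
  7 to go: {3,5,6,7,8,9,10} 4  {4,5,6,7,8,9,10} 4
  8 to go: {3,4,5,6,7,8,9,10} 8
  9 to go: {2,3,4,5,6,7,8,9,10} 8
  if 0:a drops first: 8 orders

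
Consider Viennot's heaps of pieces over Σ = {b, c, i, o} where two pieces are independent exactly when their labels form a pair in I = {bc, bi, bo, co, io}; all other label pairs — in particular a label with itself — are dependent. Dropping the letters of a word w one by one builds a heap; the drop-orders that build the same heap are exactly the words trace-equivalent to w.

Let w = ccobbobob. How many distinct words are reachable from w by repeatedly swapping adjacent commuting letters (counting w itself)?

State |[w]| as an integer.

1260

#0=c has no predecessor
#1=c depends on [0:c]
#2=o has no predecessor
#3=b has no predecessor
#4=b depends on [3:b]
#5=o depends on [2:o]
#6=b depends on [4:b]
#7=o depends on [5:o]
#8=b depends on [6:b]
sources: [0:c, 2:o, 3:b]
N(rest) = Σ N(rest − s) over sources s of rest; N(one piece) = 1:
  size 1 → [1]=1  [7]=1  [8]=1
  size 2 → [0,1]=1  [1,7]=2  [1,8]=2  [5,7]=1  [6,8]=1  [7,8]=2
  size 3 → [0,1,7]=3  [0,1,8]=3  [1,5,7]=3  [1,6,8]=3  [1,7,8]=6  [2,5,7]=1  [4,6,8]=1  [5,7,8]=3  [6,7,8]=3
  size 4 → [0,1,5,7]=6  [0,1,6,8]=6  [0,1,7,8]=12  [1,2,5,7]=4  [1,4,6,8]=4  [1,5,7,8]=12  [1,6,7,8]=12  [2,5,7,8]=4  [3,4,6,8]=1  [4,6,7,8]=4  [5,6,7,8]=6
  size 5 → [0,1,2,5,7]=10  [0,1,4,6,8]=10  [0,1,5,7,8]=30  [0,1,6,7,8]=30  [1,2,5,7,8]=20  [1,3,4,6,8]=5  [1,4,6,7,8]=20  [1,5,6,7,8]=30  [2,5,6,7,8]=10  [3,4,6,7,8]=5  [4,5,6,7,8]=10
  size 6 → [0,1,2,5,7,8]=60  [0,1,3,4,6,8]=15  [0,1,4,6,7,8]=60  [0,1,5,6,7,8]=90  [1,2,5,6,7,8]=60  [1,3,4,6,7,8]=30  [1,4,5,6,7,8]=60  [2,4,5,6,7,8]=20  [3,4,5,6,7,8]=15
  size 7 → [0,1,2,5,6,7,8]=210  [0,1,3,4,6,7,8]=105  [0,1,4,5,6,7,8]=210  [1,2,4,5,6,7,8]=140  [1,3,4,5,6,7,8]=105  [2,3,4,5,6,7,8]=35
  first=0(c) contributes 280
  first=2(o) contributes 420
  first=3(b) contributes 560
|[w]| = 1260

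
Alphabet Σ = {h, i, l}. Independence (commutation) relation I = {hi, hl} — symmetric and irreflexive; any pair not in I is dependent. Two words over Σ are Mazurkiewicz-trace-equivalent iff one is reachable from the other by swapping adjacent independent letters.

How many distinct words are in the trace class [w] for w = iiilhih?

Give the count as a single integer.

piece 0:i — minimal
piece 1:i rests on {0:i}
piece 2:i rests on {1:i}
piece 3:l rests on {2:i}
piece 4:h — minimal
piece 5:i rests on {3:l}
piece 6:h rests on {4:h}
minimal pieces: {0:i, 4:h}
ways to finish when only these pieces remain (= sum over removing one remaining piece with nothing left below it):
  1 left: {5}→1  {6}→1
  2 left: {3,5}→1  {4,6}→1  {5,6}→2
  3 left: {2,3,5}→1  {3,5,6}→3  {4,5,6}→3
  4 left: {1,2,3,5}→1  {2,3,5,6}→4  {3,4,5,6}→6
  5 left: {0,1,2,3,5}→1  {1,2,3,5,6}→5  {2,3,4,5,6}→10
  placing 0:i first → 15 extensions
  placing 4:h first → 6 extensions
total linear extensions = 21

21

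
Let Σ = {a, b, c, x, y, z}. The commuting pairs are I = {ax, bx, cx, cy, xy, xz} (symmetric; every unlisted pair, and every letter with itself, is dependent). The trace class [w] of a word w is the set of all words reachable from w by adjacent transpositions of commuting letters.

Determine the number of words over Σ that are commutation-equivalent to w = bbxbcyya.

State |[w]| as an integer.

0(b) covers ∅
1(b) covers 0:b
2(x) covers ∅
3(b) covers 1:b
4(c) covers 3:b
5(y) covers 3:b
6(y) covers 5:y
7(a) covers 4:c, 6:y
floor of heap: 0:b, 2:x
completions by unplaced set U, small U first (add the entries for U minus each lowest piece of U):
  |U|=1: {2}:1  {7}:1
  |U|=2: {2,7}:2  {4,7}:1  {6,7}:1
  |U|=3: {2,4,7}:3  {2,6,7}:3  {4,6,7}:2  {5,6,7}:1
  |U|=4: {2,4,6,7}:8  {2,5,6,7}:4  {4,5,6,7}:3
  |U|=5: {2,4,5,6,7}:15  {3,4,5,6,7}:3
  |U|=6: {1,3,4,5,6,7}:3  {2,3,4,5,6,7}:18
  start at 0(b): 21
  start at 2(x): 3
sum over floor = 24

24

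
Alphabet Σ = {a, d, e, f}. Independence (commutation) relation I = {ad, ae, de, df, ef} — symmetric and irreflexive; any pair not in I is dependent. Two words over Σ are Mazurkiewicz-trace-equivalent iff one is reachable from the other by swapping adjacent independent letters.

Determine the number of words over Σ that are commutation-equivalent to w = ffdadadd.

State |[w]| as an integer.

70

0(f) covers ∅
1(f) covers 0:f
2(d) covers ∅
3(a) covers 1:f
4(d) covers 2:d
5(a) covers 3:a
6(d) covers 4:d
7(d) covers 6:d
floor of heap: 0:f, 2:d
completions by unplaced set U, small U first (add the entries for U minus each lowest piece of U):
  |U|=1: {5}:1  {7}:1
  |U|=2: {3,5}:1  {5,7}:2  {6,7}:1
  |U|=3: {1,3,5}:1  {3,5,7}:3  {4,6,7}:1  {5,6,7}:3
  |U|=4: {0,1,3,5}:1  {1,3,5,7}:4  {2,4,6,7}:1  {3,5,6,7}:6  {4,5,6,7}:4
  |U|=5: {0,1,3,5,7}:5  {1,3,5,6,7}:10  {2,4,5,6,7}:5  {3,4,5,6,7}:10
  |U|=6: {0,1,3,5,6,7}:15  {1,3,4,5,6,7}:20  {2,3,4,5,6,7}:15
  start at 0(f): 35
  start at 2(d): 35
sum over floor = 70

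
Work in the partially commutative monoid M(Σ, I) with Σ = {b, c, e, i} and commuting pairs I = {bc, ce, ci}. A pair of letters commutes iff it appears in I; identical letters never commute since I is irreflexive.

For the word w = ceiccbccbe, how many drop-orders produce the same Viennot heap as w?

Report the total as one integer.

drop 0:c onto floor
drop 1:e onto floor
drop 2:i onto {1:e}
drop 3:c onto {0:c}
drop 4:c onto {3:c}
drop 5:b onto {2:i}
drop 6:c onto {4:c}
drop 7:c onto {6:c}
drop 8:b onto {5:b}
drop 9:e onto {8:b}
ground layer = {0:c, 1:e}
drop-orders for the pieces not yet dropped (sum over which currently-grounded one goes next):
  1 to go: {7} 1  {9} 1
  2 to go: {6,7} 1  {7,9} 2  {8,9} 1
  3 to go: {4,6,7} 1  {5,8,9} 1  {6,7,9} 3  {7,8,9} 3
  4 to go: {2,5,8,9} 1  {3,4,6,7} 1  {4,6,7,9} 4  {5,7,8,9} 4  {6,7,8,9} 6
  5 to go: {0,3,4,6,7} 1  {1,2,5,8,9} 1  {2,5,7,8,9} 5  {3,4,6,7,9} 5  {4,6,7,8,9} 10  {5,6,7,8,9} 10
  6 to go: {0,3,4,6,7,9} 6  {1,2,5,7,8,9} 6  {2,5,6,7,8,9} 15  {3,4,6,7,8,9} 15  {4,5,6,7,8,9} 20
  7 to go: {0,3,4,6,7,8,9} 21  {1,2,5,6,7,8,9} 21  {2,4,5,6,7,8,9} 35  {3,4,5,6,7,8,9} 35
  8 to go: {0,3,4,5,6,7,8,9} 56  {1,2,4,5,6,7,8,9} 56  {2,3,4,5,6,7,8,9} 70
  if 0:c drops first: 126 orders
  if 1:e drops first: 126 orders
heap linearizations: 252

252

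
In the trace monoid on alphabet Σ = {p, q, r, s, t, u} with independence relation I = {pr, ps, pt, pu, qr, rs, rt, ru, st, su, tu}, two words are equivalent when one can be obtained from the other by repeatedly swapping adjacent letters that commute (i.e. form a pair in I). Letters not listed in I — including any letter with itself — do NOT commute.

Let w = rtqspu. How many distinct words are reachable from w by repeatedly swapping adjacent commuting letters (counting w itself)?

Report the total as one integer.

36

piece 0:r — minimal
piece 1:t — minimal
piece 2:q rests on {1:t}
piece 3:s rests on {2:q}
piece 4:p rests on {2:q}
piece 5:u rests on {2:q}
minimal pieces: {0:r, 1:t}
ways to finish when only these pieces remain (= sum over removing one remaining piece with nothing left below it):
  1 left: {0}→1  {3}→1  {4}→1  {5}→1
  2 left: {0,3}→2  {0,4}→2  {0,5}→2  {3,4}→2  {3,5}→2  {4,5}→2
  3 left: {0,3,4}→6  {0,3,5}→6  {0,4,5}→6  {3,4,5}→6
  4 left: {0,3,4,5}→24  {2,3,4,5}→6
  placing 0:r first → 6 extensions
  placing 1:t first → 30 extensions
total linear extensions = 36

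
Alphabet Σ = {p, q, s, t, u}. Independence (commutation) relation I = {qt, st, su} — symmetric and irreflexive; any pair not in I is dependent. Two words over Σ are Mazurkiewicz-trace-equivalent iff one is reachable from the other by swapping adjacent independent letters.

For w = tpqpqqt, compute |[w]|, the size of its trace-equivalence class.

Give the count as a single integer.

piece 0:t — minimal
piece 1:p rests on {0:t}
piece 2:q rests on {1:p}
piece 3:p rests on {2:q}
piece 4:q rests on {3:p}
piece 5:q rests on {4:q}
piece 6:t rests on {3:p}
minimal pieces: {0:t}
ways to finish when only these pieces remain (= sum over removing one remaining piece with nothing left below it):
  1 left: {5}→1  {6}→1
  2 left: {4,5}→1  {5,6}→2
  3 left: {4,5,6}→3
  4 left: {3,4,5,6}→3
  5 left: {2,3,4,5,6}→3
  placing 0:t first → 3 extensions

3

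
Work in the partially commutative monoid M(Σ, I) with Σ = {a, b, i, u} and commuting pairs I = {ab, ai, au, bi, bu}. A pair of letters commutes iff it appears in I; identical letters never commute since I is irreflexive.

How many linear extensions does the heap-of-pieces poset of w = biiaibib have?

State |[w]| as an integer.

280

piece 0:b — minimal
piece 1:i — minimal
piece 2:i rests on {1:i}
piece 3:a — minimal
piece 4:i rests on {2:i}
piece 5:b rests on {0:b}
piece 6:i rests on {4:i}
piece 7:b rests on {5:b}
minimal pieces: {0:b, 1:i, 3:a}
ways to finish when only these pieces remain (= sum over removing one remaining piece with nothing left below it):
  1 left: {3}→1  {6}→1  {7}→1
  2 left: {3,6}→2  {3,7}→2  {4,6}→1  {5,7}→1  {6,7}→2
  3 left: {0,5,7}→1  {2,4,6}→1  {3,4,6}→3  {3,5,7}→3  {3,6,7}→6  {4,6,7}→3  {5,6,7}→3
  4 left: {0,3,5,7}→4  {0,5,6,7}→4  {1,2,4,6}→1  {2,3,4,6}→4  {2,4,6,7}→4  {3,4,6,7}→12  {3,5,6,7}→12  {4,5,6,7}→6
  5 left: {0,3,5,6,7}→20  {0,4,5,6,7}→10  {1,2,3,4,6}→5  {1,2,4,6,7}→5  {2,3,4,6,7}→20  {2,4,5,6,7}→10  {3,4,5,6,7}→30
  6 left: {0,2,4,5,6,7}→20  {0,3,4,5,6,7}→60  {1,2,3,4,6,7}→30  {1,2,4,5,6,7}→15  {2,3,4,5,6,7}→60
  placing 0:b first → 105 extensions
  placing 1:i first → 140 extensions
  placing 3:a first → 35 extensions
total linear extensions = 280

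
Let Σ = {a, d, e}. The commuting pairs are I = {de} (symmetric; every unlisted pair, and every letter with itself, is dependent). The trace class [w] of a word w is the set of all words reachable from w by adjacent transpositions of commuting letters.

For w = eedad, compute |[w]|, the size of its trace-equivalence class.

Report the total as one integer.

#0=e has no predecessor
#1=e depends on [0:e]
#2=d has no predecessor
#3=a depends on [1:e, 2:d]
#4=d depends on [3:a]
sources: [0:e, 2:d]
N(rest) = Σ N(rest − s) over sources s of rest; N(one piece) = 1:
  size 1 → [4]=1
  size 2 → [3,4]=1
  size 3 → [1,3,4]=1  [2,3,4]=1
  first=0(e) contributes 2
  first=2(d) contributes 1
|[w]| = 3

3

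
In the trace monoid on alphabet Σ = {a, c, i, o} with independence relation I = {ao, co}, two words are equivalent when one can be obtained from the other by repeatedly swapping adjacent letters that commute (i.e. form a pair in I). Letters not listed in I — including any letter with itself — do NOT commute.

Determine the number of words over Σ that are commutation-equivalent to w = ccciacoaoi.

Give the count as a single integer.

10

#0=c has no predecessor
#1=c depends on [0:c]
#2=c depends on [1:c]
#3=i depends on [2:c]
#4=a depends on [3:i]
#5=c depends on [4:a]
#6=o depends on [3:i]
#7=a depends on [5:c]
#8=o depends on [6:o]
#9=i depends on [7:a, 8:o]
sources: [0:c]
N(rest) = Σ N(rest − s) over sources s of rest; N(one piece) = 1:
  size 1 → [9]=1
  size 2 → [7,9]=1  [8,9]=1
  size 3 → [5,7,9]=1  [6,8,9]=1  [7,8,9]=2
  size 4 → [4,5,7,9]=1  [5,7,8,9]=3  [6,7,8,9]=3
  size 5 → [4,5,7,8,9]=4  [5,6,7,8,9]=6
  size 6 → [4,5,6,7,8,9]=10
  size 7 → [3,4,5,6,7,8,9]=10
  size 8 → [2,3,4,5,6,7,8,9]=10
  first=0(c) contributes 10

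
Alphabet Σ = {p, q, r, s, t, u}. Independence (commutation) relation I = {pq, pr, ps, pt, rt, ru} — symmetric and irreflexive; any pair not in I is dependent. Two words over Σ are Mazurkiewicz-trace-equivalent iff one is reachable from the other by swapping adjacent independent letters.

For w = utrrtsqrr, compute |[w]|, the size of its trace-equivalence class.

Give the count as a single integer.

drop 0:u onto floor
drop 1:t onto {0:u}
drop 2:r onto floor
drop 3:r onto {2:r}
drop 4:t onto {1:t}
drop 5:s onto {3:r, 4:t}
drop 6:q onto {5:s}
drop 7:r onto {6:q}
drop 8:r onto {7:r}
ground layer = {0:u, 2:r}
drop-orders for the pieces not yet dropped (sum over which currently-grounded one goes next):
  1 to go: {8} 1
  2 to go: {7,8} 1
  3 to go: {6,7,8} 1
  4 to go: {5,6,7,8} 1
  5 to go: {3,5,6,7,8} 1  {4,5,6,7,8} 1
  6 to go: {1,4,5,6,7,8} 1  {2,3,5,6,7,8} 1  {3,4,5,6,7,8} 2
  7 to go: {0,1,4,5,6,7,8} 1  {1,3,4,5,6,7,8} 3  {2,3,4,5,6,7,8} 3
  if 0:u drops first: 6 orders
  if 2:r drops first: 4 orders
heap linearizations: 10

10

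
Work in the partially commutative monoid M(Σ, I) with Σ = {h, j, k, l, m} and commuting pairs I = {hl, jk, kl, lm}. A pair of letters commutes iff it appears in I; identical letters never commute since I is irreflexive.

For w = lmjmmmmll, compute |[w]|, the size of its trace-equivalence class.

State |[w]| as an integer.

30

piece 0:l — minimal
piece 1:m — minimal
piece 2:j rests on {0:l, 1:m}
piece 3:m rests on {2:j}
piece 4:m rests on {3:m}
piece 5:m rests on {4:m}
piece 6:m rests on {5:m}
piece 7:l rests on {2:j}
piece 8:l rests on {7:l}
minimal pieces: {0:l, 1:m}
ways to finish when only these pieces remain (= sum over removing one remaining piece with nothing left below it):
  1 left: {6}→1  {8}→1
  2 left: {5,6}→1  {6,8}→2  {7,8}→1
  3 left: {4,5,6}→1  {5,6,8}→3  {6,7,8}→3
  4 left: {3,4,5,6}→1  {4,5,6,8}→4  {5,6,7,8}→6
  5 left: {3,4,5,6,8}→5  {4,5,6,7,8}→10
  6 left: {3,4,5,6,7,8}→15
  7 left: {2,3,4,5,6,7,8}→15
  placing 0:l first → 15 extensions
  placing 1:m first → 15 extensions
total linear extensions = 30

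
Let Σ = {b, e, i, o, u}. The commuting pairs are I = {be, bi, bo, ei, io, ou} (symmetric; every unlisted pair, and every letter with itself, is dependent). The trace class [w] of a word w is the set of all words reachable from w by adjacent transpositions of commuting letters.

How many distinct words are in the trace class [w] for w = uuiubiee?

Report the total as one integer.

drop 0:u onto floor
drop 1:u onto {0:u}
drop 2:i onto {1:u}
drop 3:u onto {2:i}
drop 4:b onto {3:u}
drop 5:i onto {3:u}
drop 6:e onto {3:u}
drop 7:e onto {6:e}
ground layer = {0:u}
drop-orders for the pieces not yet dropped (sum over which currently-grounded one goes next):
  1 to go: {4} 1  {5} 1  {7} 1
  2 to go: {4,5} 2  {4,7} 2  {5,7} 2  {6,7} 1
  3 to go: {4,5,7} 6  {4,6,7} 3  {5,6,7} 3
  4 to go: {4,5,6,7} 12
  5 to go: {3,4,5,6,7} 12
  6 to go: {2,3,4,5,6,7} 12
  if 0:u drops first: 12 orders

12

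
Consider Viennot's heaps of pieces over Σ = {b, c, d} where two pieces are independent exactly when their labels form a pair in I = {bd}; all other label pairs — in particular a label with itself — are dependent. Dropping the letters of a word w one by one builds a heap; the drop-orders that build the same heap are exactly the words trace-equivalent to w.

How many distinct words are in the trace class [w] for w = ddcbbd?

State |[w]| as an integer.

#0=d has no predecessor
#1=d depends on [0:d]
#2=c depends on [1:d]
#3=b depends on [2:c]
#4=b depends on [3:b]
#5=d depends on [2:c]
sources: [0:d]
N(rest) = Σ N(rest − s) over sources s of rest; N(one piece) = 1:
  size 1 → [4]=1  [5]=1
  size 2 → [3,4]=1  [4,5]=2
  size 3 → [3,4,5]=3
  size 4 → [2,3,4,5]=3
  first=0(d) contributes 3

3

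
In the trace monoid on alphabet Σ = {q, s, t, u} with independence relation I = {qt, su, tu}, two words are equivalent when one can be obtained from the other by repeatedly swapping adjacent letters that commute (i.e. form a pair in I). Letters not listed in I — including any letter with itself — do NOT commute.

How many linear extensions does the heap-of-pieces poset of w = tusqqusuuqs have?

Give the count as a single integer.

12

#0=t has no predecessor
#1=u has no predecessor
#2=s depends on [0:t]
#3=q depends on [1:u, 2:s]
#4=q depends on [3:q]
#5=u depends on [4:q]
#6=s depends on [4:q]
#7=u depends on [5:u]
#8=u depends on [7:u]
#9=q depends on [6:s, 8:u]
#10=s depends on [9:q]
sources: [0:t, 1:u]
N(rest) = Σ N(rest − s) over sources s of rest; N(one piece) = 1:
  size 1 → [10]=1
  size 2 → [9,10]=1
  size 3 → [6,9,10]=1  [8,9,10]=1
  size 4 → [6,8,9,10]=2  [7,8,9,10]=1
  size 5 → [5,7,8,9,10]=1  [6,7,8,9,10]=3
  size 6 → [5,6,7,8,9,10]=4
  size 7 → [4,5,6,7,8,9,10]=4
  size 8 → [3,4,5,6,7,8,9,10]=4
  size 9 → [1,3,4,5,6,7,8,9,10]=4  [2,3,4,5,6,7,8,9,10]=4
  first=0(t) contributes 8
  first=1(u) contributes 4
|[w]| = 12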